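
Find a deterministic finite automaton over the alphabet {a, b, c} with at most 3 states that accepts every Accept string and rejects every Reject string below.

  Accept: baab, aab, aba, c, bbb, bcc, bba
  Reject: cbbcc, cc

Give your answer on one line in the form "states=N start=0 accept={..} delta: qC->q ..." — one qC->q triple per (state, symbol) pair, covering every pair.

State merging on the prefix tree: take the shortest (then alphabetical) example prefix whose next move is undefined and point that move at state 0, else 1, else 2, ...; a target is out if some Accept/Reject pair would then sit in one state with the same input left (inseparable). If every existing state is out, open a new one.
a: 0a undefined. 0a->0: ok.
b: 0b undefined. 0b->0: no, bcc/cc meet in 0 with "cc" left. Open state 1: 0b->1.
c: 0c undefined. 0c->0: no, c/cc meet in 0. 0c->1: ok.
ba: 1a undefined. 1a->0: ok.
bb: 1b undefined. 1b->0: no, bcc/cbbcc meet in 1 with "cc" left. 1b->1: no, bcc/cbbcc meet in 1 with "cc" left. Open state 2: 1b->2.
bc: 1c undefined. 1c->0: no, aba/cc meet in 0. 1c->1: no, baab/cc meet in 1. 1c->2: ok.
bba: 2a undefined. 2a->0: ok.
bbb: 2b undefined. 2b->0: ok.
bcc: 2c undefined. 2c->0: ok.
All examples now run through 3 states with every (state, symbol) defined. Accept strings end in {0,1}, Reject strings end in {2}; accept={0,1}.

states=3 start=0 accept={0,1} delta: 0a->0 0b->1 0c->1 1a->0 1b->2 1c->2 2a->0 2b->0 2c->0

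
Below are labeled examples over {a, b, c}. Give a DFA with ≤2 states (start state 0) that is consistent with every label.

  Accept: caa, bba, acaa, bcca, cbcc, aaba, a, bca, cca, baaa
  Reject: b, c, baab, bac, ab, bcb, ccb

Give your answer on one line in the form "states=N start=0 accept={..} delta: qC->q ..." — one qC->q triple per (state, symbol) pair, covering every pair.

Grow the machine one transition at a time. Run the examples from 0; the earliest place one falls off (shortest prefix, ties alphabetical) gets sent to the lowest-numbered state that keeps every Accept/Reject pair distinguishable — a pair clashes when both reach the same state with identical unread suffix — and to a fresh state only if none does.
a: 0a undefined. 0a->0: ok.
b: 0b undefined. 0b->0: no, bba/b meet in 0. Open state 1: 0b->1.
c: 0c undefined. 0c->0: no, caa/c meet in 0. 0c->1: ok.
ba: 1a undefined. 1a->0: ok.
bb: 1b undefined. 1b->0: ok.
bc: 1c undefined. 1c->0: ok.
All examples now run through 2 states with every (state, symbol) defined. Accept strings end in {0}, Reject strings end in {1}; accept={0}.

states=2 start=0 accept={0} delta: 0a->0 0b->1 0c->1 1a->0 1b->0 1c->0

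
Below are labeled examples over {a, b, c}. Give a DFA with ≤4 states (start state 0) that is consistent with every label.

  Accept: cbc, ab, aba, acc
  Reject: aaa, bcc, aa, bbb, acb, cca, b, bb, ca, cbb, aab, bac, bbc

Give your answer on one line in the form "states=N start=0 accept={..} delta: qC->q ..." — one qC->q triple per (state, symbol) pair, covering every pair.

State merging on the prefix tree: take the shortest (then alphabetical) example prefix whose next move is undefined and point that move at state 0, else 1, else 2, ...; a target is out if some Accept/Reject pair would then sit in one state with the same input left (inseparable). If every existing state is out, open a new one.
a: 0a undefined. 0a->0: no, ab/b meet in 0 with "b" left. Open state 1: 0a->1.
b: 0b undefined. 0b->0: ok.
c: 0c undefined. 0c->0: no, cbc/bcc meet in 0. 0c->1: ok.
aa: 1a undefined. 1a->0: ok.
ab: 1b undefined. 1b->0: no, cbc/aaa meet in 1. 1b->1: no, cbc/bcc meet in 1 with "c" left. Open state 2: 1b->2.
ac: 1c undefined. 1c->0: no, acc/aaa meet in 1. 1c->1: no, ab/acb meet in 2. 1c->2: no, ab/bcc meet in 2. Open state 3: 1c->3.
aba: 2a undefined. 2a->0: no, aba/aa meet in 0. 2a->1: no, aba/aaa meet in 1. 2a->2: ok.
acb: 3b undefined. 3b->0: ok.
acc: 3c undefined. 3c->0: no, acc/aa meet in 0. 3c->1: no, acc/aaa meet in 1. 3c->2: ok.
cbb: 2b undefined. 2b->0: ok.
cbc: 2c undefined. 2c->0: no, cbc/aa meet in 0. 2c->1: no, cbc/aaa meet in 1. 2c->2: ok.
cca: 3a undefined. 3a->0: ok.
All examples now run through 4 states with every (state, symbol) defined. Accept strings end in {2}, Reject strings end in {0,1,3}; accept={2}.

states=4 start=0 accept={2} delta: 0a->1 0b->0 0c->1 1a->0 1b->2 1c->3 2a->2 2b->0 2c->2 3a->0 3b->0 3c->2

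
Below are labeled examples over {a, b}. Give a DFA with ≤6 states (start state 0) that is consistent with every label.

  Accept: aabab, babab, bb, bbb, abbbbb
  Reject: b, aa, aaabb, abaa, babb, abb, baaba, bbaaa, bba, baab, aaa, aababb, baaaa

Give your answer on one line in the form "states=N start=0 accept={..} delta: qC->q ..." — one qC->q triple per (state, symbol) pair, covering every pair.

Grow the machine one transition at a time. Run the examples from 0; the earliest place one falls off (shortest prefix, ties alphabetical) gets sent to the lowest-numbered state that keeps every Accept/Reject pair distinguishable — a pair clashes when both reach the same state with identical unread suffix — and to a fresh state only if none does.
a: 0a undefined. 0a->0: no, bb/aaabb meet in 0 with "bb" left. Open state 1: 0a->1.
b: 0b undefined. 0b->0: no, bb/b meet in 0. 0b->1: no, bbb/abb meet in 1 with "bb" left. Open state 2: 0b->2.
aa: 1a undefined. 1a->0: ok.
ab: 1b undefined. 1b->0: ok.
ba: 2a undefined. 2a->0: no, aabab/b meet in 2. 2a->1: no, aabab/aa meet in 0. 2a->2: no, aabab/baab meet in 2 with "b" left. Open state 3: 2a->3.
bb: 2b undefined. 2b->0: no, bb/aa meet in 0. 2b->1: no, bb/aaa meet in 1. 2b->2: no, bb/b meet in 2. 2b->3: no, abbbbb/babb meet in 3 with "bb" left. Open state 4: 2b->4.
baa: 3a undefined. 3a->0: ok.
bab: 3b undefined. 3b->0: no, aabab/aa meet in 0. 3b->1: no, aabab/aaa meet in 1. 3b->2: no, aabab/b meet in 2. 3b->3: no, aabab/babb meet in 3. 3b->4: no, bbb/babb meet in 4 with "b" left. Open state 5: 3b->5.
bba: 4a undefined. 4a->0: ok.
bbb: 4b undefined. 4b->0: no, bbb/aa meet in 0. 4b->1: no, bbb/aaa meet in 1. 4b->2: no, bbb/b meet in 2. 4b->3: no, bbb/baaba meet in 3. 4b->4: ok.
baba: 5a undefined. 5a->0: no, babab/b meet in 2. 5a->1: no, babab/aa meet in 0. 5a->2: ok.
babb: 5b undefined. 5b->0: ok.
All examples now run through 6 states with every (state, symbol) defined. Accept strings end in {4,5}, Reject strings end in {0,1,2,3}; accept={4,5}.

states=6 start=0 accept={4,5} delta: 0a->1 0b->2 1a->0 1b->0 2a->3 2b->4 3a->0 3b->5 4a->0 4b->4 5a->2 5b->0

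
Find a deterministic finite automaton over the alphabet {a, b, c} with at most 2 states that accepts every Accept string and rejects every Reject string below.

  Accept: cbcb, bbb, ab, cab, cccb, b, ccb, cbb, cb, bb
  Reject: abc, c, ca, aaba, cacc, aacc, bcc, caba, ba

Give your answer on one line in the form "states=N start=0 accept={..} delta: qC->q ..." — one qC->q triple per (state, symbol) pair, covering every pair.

states=2 start=0 accept={1} delta: 0a->0 0b->1 0c->0 1a->0 1b->1 1c->0

Grow the machine one transition at a time. Run the examples from 0; the earliest place one falls off (shortest prefix, ties alphabetical) gets sent to the lowest-numbered state that keeps every Accept/Reject pair distinguishable — a pair clashes when both reach the same state with identical unread suffix — and to a fresh state only if none does.
a: 0a undefined. 0a->0: ok.
b: 0b undefined. 0b->0: no, bbb/aaba meet in 0. Open state 1: 0b->1.
c: 0c undefined. 0c->0: ok.
ba: 1a undefined. 1a->0: ok.
bb: 1b undefined. 1b->0: no, cbb/c meet in 0. 1b->1: ok.
bc: 1c undefined. 1c->0: ok.
All examples now run through 2 states with every (state, symbol) defined. Accept strings end in {1}, Reject strings end in {0}; accept={1}.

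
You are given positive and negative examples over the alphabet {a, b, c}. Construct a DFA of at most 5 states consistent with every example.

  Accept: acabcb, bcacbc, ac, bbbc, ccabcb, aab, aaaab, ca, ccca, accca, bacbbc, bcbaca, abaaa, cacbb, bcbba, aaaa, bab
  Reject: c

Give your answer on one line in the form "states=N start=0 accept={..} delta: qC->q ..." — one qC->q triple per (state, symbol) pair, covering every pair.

states=2 start=0 accept={1} delta: 0a->1 0b->1 0c->0 1a->1 1b->1 1c->1

Fold the examples into a partial DFA from state 0: repeatedly fix the first undefined (state, symbol) met by the shortest-then-alphabetical prefix, trying targets in increasing order and rejecting any under which an Accept and a Reject string meet in one state with the same remainder; add a state when all current targets are rejected. Accepting states are where Accept strings end.
a: 0a undefined. 0a->0: no, ac/c meet in 0 with "c" left. Open state 1: 0a->1.
b: 0b undefined. 0b->0: no, bbbc/c meet in 0 with "c" left. 0b->1: ok.
c: 0c undefined. 0c->0: ok.
aa: 1a undefined. 1a->0: no, aaaa/c meet in 0. 1a->1: ok.
ab: 1b undefined. 1b->0: no, aab/c meet in 0. 1b->1: ok.
ac: 1c undefined. 1c->0: no, bcacbc/c meet in 0. 1c->1: ok.
All examples now run through 2 states with every (state, symbol) defined. Accept strings end in {1}, Reject strings end in {0}; accept={1}.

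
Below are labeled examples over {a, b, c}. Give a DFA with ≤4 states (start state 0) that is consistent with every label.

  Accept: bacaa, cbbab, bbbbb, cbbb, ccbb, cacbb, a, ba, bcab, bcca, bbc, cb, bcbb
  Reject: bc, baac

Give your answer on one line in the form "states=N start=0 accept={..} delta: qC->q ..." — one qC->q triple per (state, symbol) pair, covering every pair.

states=3 start=0 accept={0,1} delta: 0a->0 0b->1 0c->0 1a->1 1b->0 1c->2 2a->0 2b->0 2c->0

State merging on the prefix tree: take the shortest (then alphabetical) example prefix whose next move is undefined and point that move at state 0, else 1, else 2, ...; a target is out if some Accept/Reject pair would then sit in one state with the same input left (inseparable). If every existing state is out, open a new one.
a: 0a undefined. 0a->0: ok.
b: 0b undefined. 0b->0: no, bbc/bc meet in 0 with "c" left. Open state 1: 0b->1.
c: 0c undefined. 0c->0: ok.
ba: 1a undefined. 1a->0: no, bacaa/baac meet in 0. 1a->1: ok.
bb: 1b undefined. 1b->0: ok.
bc: 1c undefined. 1c->0: no, bacaa/bc meet in 0. 1c->1: no, bacaa/bc meet in 1. Open state 2: 1c->2.
bca: 2a undefined. 2a->0: ok.
bcb: 2b undefined. 2b->0: ok.
bcc: 2c undefined. 2c->0: ok.
All examples now run through 3 states with every (state, symbol) defined. Accept strings end in {0,1}, Reject strings end in {2}; accept={0,1}.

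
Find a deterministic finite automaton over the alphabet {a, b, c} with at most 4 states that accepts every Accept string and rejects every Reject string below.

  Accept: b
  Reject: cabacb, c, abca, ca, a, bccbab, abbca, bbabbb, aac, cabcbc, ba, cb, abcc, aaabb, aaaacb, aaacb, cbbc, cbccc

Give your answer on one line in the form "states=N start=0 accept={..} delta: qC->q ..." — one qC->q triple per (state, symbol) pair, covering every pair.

states=4 start=0 accept={1} delta: 0a->0 0b->1 0c->2 1a->0 1b->2 1c->0 2a->0 2b->3 2c->0 3a->1 3b->0 3c->0

Grow the machine one transition at a time. Run the examples from 0; the earliest place one falls off (shortest prefix, ties alphabetical) gets sent to the lowest-numbered state that keeps every Accept/Reject pair distinguishable — a pair clashes when both reach the same state with identical unread suffix — and to a fresh state only if none does.
a: 0a undefined. 0a->0: ok.
b: 0b undefined. 0b->0: no, b/a meet in 0. Open state 1: 0b->1.
c: 0c undefined. 0c->0: no, b/cb meet in 1. 0c->1: no, b/c meet in 1. Open state 2: 0c->2.
ba: 1a undefined. 1a->0: ok.
bb: 1b undefined. 1b->0: no, b/bbabbb meet in 1. 1b->1: no, b/bbabbb meet in 1. 1b->2: ok.
bc: 1c undefined. 1c->0: ok.
ca: 2a undefined. 2a->0: ok.
cb: 2b undefined. 2b->0: no, b/bccbab meet in 1. 2b->1: no, b/cabacb meet in 1. 2b->2: no, b/bccbab meet in 1. Open state 3: 2b->3.
cbb: 3b undefined. 3b->0: ok.
cbc: 3c undefined. 3c->0: ok.
abbc: 2c undefined. 2c->0: ok.
bccba: 3a undefined. 3a->0: no, b/bccbab meet in 1. 3a->1: ok.
All examples now run through 4 states with every (state, symbol) defined. Accept strings end in {1}, Reject strings end in {0,2,3}; accept={1}.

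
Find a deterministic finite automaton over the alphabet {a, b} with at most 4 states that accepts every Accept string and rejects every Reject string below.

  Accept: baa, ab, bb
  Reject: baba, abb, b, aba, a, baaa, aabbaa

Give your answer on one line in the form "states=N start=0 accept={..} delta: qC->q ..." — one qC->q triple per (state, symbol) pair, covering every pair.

Fold the examples into a partial DFA from state 0: repeatedly fix the first undefined (state, symbol) met by the shortest-then-alphabetical prefix, trying targets in increasing order and rejecting any under which an Accept and a Reject string meet in one state with the same remainder; add a state when all current targets are rejected. Accepting states are where Accept strings end.
a: 0a undefined. 0a->0: no, ab/b meet in 0 with "b" left. Open state 1: 0a->1.
b: 0b undefined. 0b->0: no, bb/b meet in 0. 0b->1: ok.
aa: 1a undefined. 1a->0: no, baa/b meet in 1. 1a->1: no, baa/b meet in 1. Open state 2: 1a->2.
ab: 1b undefined. 1b->0: ok.
aab: 2b undefined. 2b->0: no, baa/aabbaa meet in 2 with "a" left. 2b->1: ok.
baa: 2a undefined. 2a->0: ok.
All examples now run through 3 states with every (state, symbol) defined. Accept strings end in {0}, Reject strings end in {1,2}; accept={0}.

states=3 start=0 accept={0} delta: 0a->1 0b->1 1a->2 1b->0 2a->0 2b->1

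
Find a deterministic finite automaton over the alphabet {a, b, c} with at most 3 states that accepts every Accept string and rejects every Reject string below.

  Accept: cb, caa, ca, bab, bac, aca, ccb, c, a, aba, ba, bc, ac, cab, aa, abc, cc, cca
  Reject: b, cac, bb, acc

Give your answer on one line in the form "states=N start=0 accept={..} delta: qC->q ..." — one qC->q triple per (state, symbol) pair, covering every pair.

states=3 start=0 accept={1,2} delta: 0a->1 0b->0 0c->1 1a->2 1b->1 1c->2 2a->1 2b->1 2c->0

Grow the machine one transition at a time. Run the examples from 0; the earliest place one falls off (shortest prefix, ties alphabetical) gets sent to the lowest-numbered state that keeps every Accept/Reject pair distinguishable — a pair clashes when both reach the same state with identical unread suffix — and to a fresh state only if none does.
a: 0a undefined. 0a->0: no, cc/acc meet in 0 with "cc" left. Open state 1: 0a->1.
b: 0b undefined. 0b->0: ok.
c: 0c undefined. 0c->0: no, cb/b meet in 0. 0c->1: ok.
aa: 1a undefined. 1a->0: no, caa/cac meet in 1. 1a->1: no, bac/cac meet in 1 with "c" left. Open state 2: 1a->2.
ab: 1b undefined. 1b->0: no, cb/b meet in 0. 1b->1: ok.
ac: 1c undefined. 1c->0: no, cb/acc meet in 1. 1c->1: no, cb/acc meet in 1. 1c->2: ok.
aca: 2a undefined. 2a->0: no, caa/b meet in 0. 2a->1: ok.
acc: 2c undefined. 2c->0: ok.
cab: 2b undefined. 2b->0: no, ccb/b meet in 0. 2b->1: ok.
All examples now run through 3 states with every (state, symbol) defined. Accept strings end in {1,2}, Reject strings end in {0}; accept={1,2}.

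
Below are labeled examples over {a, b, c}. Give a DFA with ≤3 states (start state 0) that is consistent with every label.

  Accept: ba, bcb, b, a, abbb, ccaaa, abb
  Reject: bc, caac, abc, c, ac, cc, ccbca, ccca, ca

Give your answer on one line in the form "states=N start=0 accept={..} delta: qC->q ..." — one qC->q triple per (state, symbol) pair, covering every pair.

states=3 start=0 accept={0} delta: 0a->0 0b->0 0c->1 1a->1 1b->0 1c->2 2a->0 2b->0 2c->1

Fold the examples into a partial DFA from state 0: repeatedly fix the first undefined (state, symbol) met by the shortest-then-alphabetical prefix, trying targets in increasing order and rejecting any under which an Accept and a Reject string meet in one state with the same remainder; add a state when all current targets are rejected. Accepting states are where Accept strings end.
a: 0a undefined. 0a->0: ok.
b: 0b undefined. 0b->0: ok.
c: 0c undefined. 0c->0: no, ba/bc meet in 0. Open state 1: 0c->1.
ca: 1a undefined. 1a->0: no, ba/ca meet in 0. 1a->1: ok.
cc: 1c undefined. 1c->0: no, ba/caac meet in 0. 1c->1: no, ccaaa/bc meet in 1. Open state 2: 1c->2.
bcb: 1b undefined. 1b->0: ok.
cca: 2a undefined. 2a->0: ok.
ccb: 2b undefined. 2b->0: ok.
ccc: 2c undefined. 2c->0: no, ba/ccca meet in 0. 2c->1: ok.
All examples now run through 3 states with every (state, symbol) defined. Accept strings end in {0}, Reject strings end in {1,2}; accept={0}.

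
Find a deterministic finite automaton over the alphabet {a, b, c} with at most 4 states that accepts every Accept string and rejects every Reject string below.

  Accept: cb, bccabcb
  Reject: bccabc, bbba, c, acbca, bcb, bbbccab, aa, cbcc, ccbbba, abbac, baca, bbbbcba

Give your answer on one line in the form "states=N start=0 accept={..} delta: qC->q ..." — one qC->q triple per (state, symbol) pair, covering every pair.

Fold the examples into a partial DFA from state 0: repeatedly fix the first undefined (state, symbol) met by the shortest-then-alphabetical prefix, trying targets in increasing order and rejecting any under which an Accept and a Reject string meet in one state with the same remainder; add a state when all current targets are rejected. Accepting states are where Accept strings end.
a: 0a undefined. 0a->0: ok.
b: 0b undefined. 0b->0: no, cb/bcb meet in 0 with "cb" left. Open state 1: 0b->1.
c: 0c undefined. 0c->0: ok.
ba: 1a undefined. 1a->0: ok.
bb: 1b undefined. 1b->0: ok.
bc: 1c undefined. 1c->0: no, cb/bcb meet in 1. 1c->1: no, cb/bccabc meet in 1. Open state 2: 1c->2.
bcb: 2b undefined. 2b->0: ok.
bcc: 2c undefined. 2c->0: no, cb/bbbccab meet in 1. 2c->1: no, cb/bbbccab meet in 1. 2c->2: ok.
bcca: 2a undefined. 2a->0: no, cb/bbbccab meet in 1. 2a->1: no, cb/acbca meet in 1. 2a->2: ok.
All examples now run through 3 states with every (state, symbol) defined. Accept strings end in {1}, Reject strings end in {0,2}; accept={1}.

states=3 start=0 accept={1} delta: 0a->0 0b->1 0c->0 1a->0 1b->0 1c->2 2a->2 2b->0 2c->2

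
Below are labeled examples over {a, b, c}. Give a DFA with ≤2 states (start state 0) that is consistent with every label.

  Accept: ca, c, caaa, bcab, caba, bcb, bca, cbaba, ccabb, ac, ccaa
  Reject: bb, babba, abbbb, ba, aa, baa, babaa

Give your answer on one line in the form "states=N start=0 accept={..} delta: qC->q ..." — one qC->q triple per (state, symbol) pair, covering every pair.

State merging on the prefix tree: take the shortest (then alphabetical) example prefix whose next move is undefined and point that move at state 0, else 1, else 2, ...; a target is out if some Accept/Reject pair would then sit in one state with the same input left (inseparable). If every existing state is out, open a new one.
a: 0a undefined. 0a->0: ok.
b: 0b undefined. 0b->0: ok.
c: 0c undefined. 0c->0: no, ca/bb meet in 0. Open state 1: 0c->1.
ca: 1a undefined. 1a->0: no, ca/bb meet in 0. 1a->1: ok.
cb: 1b undefined. 1b->0: no, bcab/bb meet in 0. 1b->1: ok.
cc: 1c undefined. 1c->0: no, ccabb/bb meet in 0. 1c->1: ok.
All examples now run through 2 states with every (state, symbol) defined. Accept strings end in {1}, Reject strings end in {0}; accept={1}.

states=2 start=0 accept={1} delta: 0a->0 0b->0 0c->1 1a->1 1b->1 1c->1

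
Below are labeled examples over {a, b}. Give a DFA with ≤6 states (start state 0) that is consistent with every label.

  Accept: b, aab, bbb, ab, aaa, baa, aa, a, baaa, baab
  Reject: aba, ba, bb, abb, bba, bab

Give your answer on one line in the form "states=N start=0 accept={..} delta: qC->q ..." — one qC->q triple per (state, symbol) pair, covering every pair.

Fold the examples into a partial DFA from state 0: repeatedly fix the first undefined (state, symbol) met by the shortest-then-alphabetical prefix, trying targets in increasing order and rejecting any under which an Accept and a Reject string meet in one state with the same remainder; add a state when all current targets are rejected. Accepting states are where Accept strings end.
a: 0a undefined. 0a->0: ok.
b: 0b undefined. 0b->0: no, b/aba meet in 0. Open state 1: 0b->1.
ba: 1a undefined. 1a->0: no, b/bab meet in 1. 1a->1: no, b/aba meet in 1. Open state 2: 1a->2.
bb: 1b undefined. 1b->0: no, aaa/bb meet in 0. 1b->1: no, b/bb meet in 1. 1b->2: no, bbb/bab meet in 2 with "b" left. Open state 3: 1b->3.
baa: 2a undefined. 2a->0: ok.
bab: 2b undefined. 2b->0: no, aaa/bab meet in 0. 2b->1: no, b/bab meet in 1. 2b->2: ok.
bba: 3a undefined. 3a->0: no, aaa/bba meet in 0. 3a->1: no, b/bba meet in 1. 3a->2: ok.
bbb: 3b undefined. 3b->0: ok.
All examples now run through 4 states with every (state, symbol) defined. Accept strings end in {0,1}, Reject strings end in {2,3}; accept={0,1}.

states=4 start=0 accept={0,1} delta: 0a->0 0b->1 1a->2 1b->3 2a->0 2b->2 3a->2 3b->0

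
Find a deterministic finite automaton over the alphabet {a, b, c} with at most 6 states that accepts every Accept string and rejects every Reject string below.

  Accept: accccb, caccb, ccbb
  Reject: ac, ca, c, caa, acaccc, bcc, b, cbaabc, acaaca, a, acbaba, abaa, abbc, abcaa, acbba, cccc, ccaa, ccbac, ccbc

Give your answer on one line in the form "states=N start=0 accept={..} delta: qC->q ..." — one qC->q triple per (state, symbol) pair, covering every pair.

Grow the machine one transition at a time. Run the examples from 0; the earliest place one falls off (shortest prefix, ties alphabetical) gets sent to the lowest-numbered state that keeps every Accept/Reject pair distinguishable — a pair clashes when both reach the same state with identical unread suffix — and to a fresh state only if none does.
a: 0a undefined. 0a->0: ok.
b: 0b undefined. 0b->0: ok.
c: 0c undefined. 0c->0: no, accccb/ac meet in 0. Open state 1: 0c->1.
ca: 1a undefined. 1a->0: ok.
cb: 1b undefined. 1b->0: ok.
cc: 1c undefined. 1c->0: no, accccb/ca meet in 0. 1c->1: no, accccb/ca meet in 0. Open state 2: 1c->2.
cca: 2a undefined. 2a->0: ok.
ccb: 2b undefined. 2b->0: no, caccb/ca meet in 0. 2b->1: no, caccb/ac meet in 1. 2b->2: no, caccb/bcc meet in 2. Open state 3: 2b->3.
ccc: 2c undefined. 2c->0: no, accccb/ca meet in 0. 2c->1: ok.
ccba: 3a undefined. 3a->0: ok.
ccbb: 3b undefined. 3b->0: no, ccbb/ca meet in 0. 3b->1: no, ccbb/ac meet in 1. 3b->2: no, ccbb/bcc meet in 2. 3b->3: ok.
ccbc: 3c undefined. 3c->0: ok.
All examples now run through 4 states with every (state, symbol) defined. Accept strings end in {3}, Reject strings end in {0,1,2}; accept={3}.

states=4 start=0 accept={3} delta: 0a->0 0b->0 0c->1 1a->0 1b->0 1c->2 2a->0 2b->3 2c->1 3a->0 3b->3 3c->0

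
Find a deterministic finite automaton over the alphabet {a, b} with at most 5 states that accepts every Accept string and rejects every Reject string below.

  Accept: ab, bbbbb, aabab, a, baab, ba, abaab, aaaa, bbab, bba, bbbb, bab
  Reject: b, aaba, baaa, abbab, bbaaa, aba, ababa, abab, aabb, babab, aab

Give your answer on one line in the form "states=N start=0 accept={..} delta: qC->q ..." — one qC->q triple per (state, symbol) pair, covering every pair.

Fold the examples into a partial DFA from state 0: repeatedly fix the first undefined (state, symbol) met by the shortest-then-alphabetical prefix, trying targets in increasing order and rejecting any under which an Accept and a Reject string meet in one state with the same remainder; add a state when all current targets are rejected. Accepting states are where Accept strings end.
a: 0a undefined. 0a->0: no, ab/b meet in 0 with "b" left. Open state 1: 0a->1.
b: 0b undefined. 0b->0: no, bbbbb/b meet in 0. 0b->1: no, aabab/babab meet in 1 with "abab" left. Open state 2: 0b->2.
aa: 1a undefined. 1a->0: no, ba/aaba meet in 2 with "a" left. 1a->1: no, ab/aab meet in 1 with "b" left. 1a->2: no, bba/aaba meet in 2 with "ba" left. Open state 3: 1a->3.
ab: 1b undefined. 1b->0: no, ab/abab meet in 0. 1b->1: ok.
ba: 2a undefined. 2a->0: no, bab/b meet in 2. 2a->1: no, baab/abbab meet in 3 with "b" left. 2a->2: no, ba/b meet in 2. 2a->3: no, aabab/babab meet in 3 with "bab" left. Open state 4: 2a->4.
bb: 2b undefined. 2b->0: no, bbbbb/b meet in 2. 2b->1: no, aaaa/bbaaa meet in 3 with "aa" left. 2b->2: no, bbbbb/b meet in 2. 2b->3: no, bbbb/aabb meet in 3 with "bb" left. 2b->4: ok.
aaa: 3a undefined. 3a->0: no, abaab/b meet in 2. 3a->1: no, aaaa/aba meet in 3. 3a->2: ok.
aab: 3b undefined. 3b->0: no, ab/aaba meet in 1. 3b->1: no, ab/abbab meet in 1. 3b->2: no, ba/aaba meet in 4. 3b->3: ok.
baa: 4a undefined. 4a->0: no, ab/baaa meet in 1. 4a->1: ok.
bab: 4b undefined. 4b->0: no, ab/babab meet in 1. 4b->1: ok.
All examples now run through 5 states with every (state, symbol) defined. Accept strings end in {1,4}, Reject strings end in {2,3}; accept={1,4}.

states=5 start=0 accept={1,4} delta: 0a->1 0b->2 1a->3 1b->1 2a->4 2b->4 3a->2 3b->3 4a->1 4b->1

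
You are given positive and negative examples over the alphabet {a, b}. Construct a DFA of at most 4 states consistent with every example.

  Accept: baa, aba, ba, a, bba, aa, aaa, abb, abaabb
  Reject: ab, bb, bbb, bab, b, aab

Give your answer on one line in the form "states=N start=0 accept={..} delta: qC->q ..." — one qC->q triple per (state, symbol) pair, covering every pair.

states=3 start=0 accept={1} delta: 0a->1 0b->0 1a->1 1b->2 2a->1 2b->1

Grow the machine one transition at a time. Run the examples from 0; the earliest place one falls off (shortest prefix, ties alphabetical) gets sent to the lowest-numbered state that keeps every Accept/Reject pair distinguishable — a pair clashes when both reach the same state with identical unread suffix — and to a fresh state only if none does.
a: 0a undefined. 0a->0: no, abb/bb meet in 0 with "bb" left. Open state 1: 0a->1.
b: 0b undefined. 0b->0: ok.
aa: 1a undefined. 1a->0: no, baa/bb meet in 0. 1a->1: ok.
ab: 1b undefined. 1b->0: no, abb/ab meet in 0. 1b->1: no, baa/ab meet in 1. Open state 2: 1b->2.
aba: 2a undefined. 2a->0: no, aba/bb meet in 0. 2a->1: ok.
abb: 2b undefined. 2b->0: no, abb/bb meet in 0. 2b->1: ok.
All examples now run through 3 states with every (state, symbol) defined. Accept strings end in {1}, Reject strings end in {0,2}; accept={1}.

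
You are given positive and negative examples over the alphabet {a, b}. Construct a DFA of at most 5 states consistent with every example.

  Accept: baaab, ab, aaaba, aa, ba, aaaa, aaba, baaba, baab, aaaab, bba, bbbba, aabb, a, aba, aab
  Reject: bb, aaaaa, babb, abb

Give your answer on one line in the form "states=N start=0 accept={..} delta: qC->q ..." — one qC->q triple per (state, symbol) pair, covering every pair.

states=5 start=0 accept={1,2,3} delta: 0a->1 0b->0 1a->2 1b->3 2a->4 2b->1 3a->1 3b->0 4a->2 4b->1

State merging on the prefix tree: take the shortest (then alphabetical) example prefix whose next move is undefined and point that move at state 0, else 1, else 2, ...; a target is out if some Accept/Reject pair would then sit in one state with the same input left (inseparable). If every existing state is out, open a new one.
a: 0a undefined. 0a->0: no, aa/aaaaa meet in 0. Open state 1: 0a->1.
b: 0b undefined. 0b->0: ok.
aa: 1a undefined. 1a->0: no, aa/bb meet in 0. 1a->1: no, aa/aaaaa meet in 1. Open state 2: 1a->2.
ab: 1b undefined. 1b->0: no, ab/bb meet in 0. 1b->1: no, ab/babb meet in 1. 1b->2: no, baab/babb meet in 2 with "b" left. Open state 3: 1b->3.
aaa: 2a undefined. 2a->0: no, baaab/bb meet in 0. 2a->1: no, ba/aaaaa meet in 1. 2a->2: no, aa/aaaaa meet in 2. 2a->3: no, baaab/babb meet in 3 with "b" left. Open state 4: 2a->4.
aab: 2b undefined. 2b->0: no, baab/bb meet in 0. 2b->1: ok.
aba: 3a undefined. 3a->0: no, aba/bb meet in 0. 3a->1: ok.
abb: 3b undefined. 3b->0: ok.
aaaa: 4a undefined. 4a->0: no, ba/aaaaa meet in 1. 4a->1: no, aa/aaaaa meet in 2. 4a->2: ok.
aaab: 4b undefined. 4b->0: no, baaab/bb meet in 0. 4b->1: ok.
All examples now run through 5 states with every (state, symbol) defined. Accept strings end in {1,2,3}, Reject strings end in {0,4}; accept={1,2,3}.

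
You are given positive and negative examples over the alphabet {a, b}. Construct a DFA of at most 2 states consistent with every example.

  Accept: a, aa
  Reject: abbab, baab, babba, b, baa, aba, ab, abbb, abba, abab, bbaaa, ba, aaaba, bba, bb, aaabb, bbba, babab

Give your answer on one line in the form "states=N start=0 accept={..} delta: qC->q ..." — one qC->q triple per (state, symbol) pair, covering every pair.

Grow the machine one transition at a time. Run the examples from 0; the earliest place one falls off (shortest prefix, ties alphabetical) gets sent to the lowest-numbered state that keeps every Accept/Reject pair distinguishable — a pair clashes when both reach the same state with identical unread suffix — and to a fresh state only if none does.
a: 0a undefined. 0a->0: ok.
b: 0b undefined. 0b->0: no, a/abbab meet in 0. Open state 1: 0b->1.
ba: 1a undefined. 1a->0: no, a/baa meet in 0. 1a->1: ok.
bb: 1b undefined. 1b->0: no, a/baab meet in 0. 1b->1: ok.
All examples now run through 2 states with every (state, symbol) defined. Accept strings end in {0}, Reject strings end in {1}; accept={0}.

states=2 start=0 accept={0} delta: 0a->0 0b->1 1a->1 1b->1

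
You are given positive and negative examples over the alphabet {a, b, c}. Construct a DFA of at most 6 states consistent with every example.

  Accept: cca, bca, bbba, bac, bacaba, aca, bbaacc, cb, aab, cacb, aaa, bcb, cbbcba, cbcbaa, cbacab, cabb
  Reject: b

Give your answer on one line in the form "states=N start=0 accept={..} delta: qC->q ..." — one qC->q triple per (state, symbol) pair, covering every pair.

states=2 start=0 accept={1} delta: 0a->1 0b->0 0c->1 1a->1 1b->1 1c->1

Grow the machine one transition at a time. Run the examples from 0; the earliest place one falls off (shortest prefix, ties alphabetical) gets sent to the lowest-numbered state that keeps every Accept/Reject pair distinguishable — a pair clashes when both reach the same state with identical unread suffix — and to a fresh state only if none does.
a: 0a undefined. 0a->0: no, aab/b meet in 0 with "b" left. Open state 1: 0a->1.
b: 0b undefined. 0b->0: ok.
c: 0c undefined. 0c->0: no, cb/b meet in 0. 0c->1: ok.
aa: 1a undefined. 1a->0: no, bca/b meet in 0. 1a->1: ok.
ac: 1c undefined. 1c->0: no, bac/b meet in 0. 1c->1: ok.
cb: 1b undefined. 1b->0: no, cb/b meet in 0. 1b->1: ok.
All examples now run through 2 states with every (state, symbol) defined. Accept strings end in {1}, Reject strings end in {0}; accept={1}.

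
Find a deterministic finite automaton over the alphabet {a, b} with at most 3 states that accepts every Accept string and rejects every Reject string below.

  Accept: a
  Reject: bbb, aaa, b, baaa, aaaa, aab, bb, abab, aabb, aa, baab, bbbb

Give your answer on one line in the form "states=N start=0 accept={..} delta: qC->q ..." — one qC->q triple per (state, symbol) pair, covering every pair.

Grow the machine one transition at a time. Run the examples from 0; the earliest place one falls off (shortest prefix, ties alphabetical) gets sent to the lowest-numbered state that keeps every Accept/Reject pair distinguishable — a pair clashes when both reach the same state with identical unread suffix — and to a fresh state only if none does.
a: 0a undefined. 0a->0: no, a/aaa meet in 0. Open state 1: 0a->1.
b: 0b undefined. 0b->0: ok.
aa: 1a undefined. 1a->0: no, a/aaa meet in 1. 1a->1: no, a/aaa meet in 1. Open state 2: 1a->2.
ab: 1b undefined. 1b->0: ok.
aaa: 2a undefined. 2a->0: no, a/aaaa meet in 1. 2a->1: no, a/aaa meet in 1. 2a->2: ok.
aab: 2b undefined. 2b->0: ok.
All examples now run through 3 states with every (state, symbol) defined. Accept strings end in {1}, Reject strings end in {0,2}; accept={1}.

states=3 start=0 accept={1} delta: 0a->1 0b->0 1a->2 1b->0 2a->2 2b->0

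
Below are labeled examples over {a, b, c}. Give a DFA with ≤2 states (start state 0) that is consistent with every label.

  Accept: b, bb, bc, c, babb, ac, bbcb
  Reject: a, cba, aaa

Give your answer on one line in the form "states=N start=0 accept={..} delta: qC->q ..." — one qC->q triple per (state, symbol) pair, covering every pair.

Grow the machine one transition at a time. Run the examples from 0; the earliest place one falls off (shortest prefix, ties alphabetical) gets sent to the lowest-numbered state that keeps every Accept/Reject pair distinguishable — a pair clashes when both reach the same state with identical unread suffix — and to a fresh state only if none does.
a: 0a undefined. 0a->0: ok.
b: 0b undefined. 0b->0: no, b/a meet in 0. Open state 1: 0b->1.
c: 0c undefined. 0c->0: no, c/a meet in 0. 0c->1: ok.
ba: 1a undefined. 1a->0: ok.
bb: 1b undefined. 1b->0: no, bb/a meet in 0. 1b->1: ok.
bc: 1c undefined. 1c->0: no, bc/a meet in 0. 1c->1: ok.
All examples now run through 2 states with every (state, symbol) defined. Accept strings end in {1}, Reject strings end in {0}; accept={1}.

states=2 start=0 accept={1} delta: 0a->0 0b->1 0c->1 1a->0 1b->1 1c->1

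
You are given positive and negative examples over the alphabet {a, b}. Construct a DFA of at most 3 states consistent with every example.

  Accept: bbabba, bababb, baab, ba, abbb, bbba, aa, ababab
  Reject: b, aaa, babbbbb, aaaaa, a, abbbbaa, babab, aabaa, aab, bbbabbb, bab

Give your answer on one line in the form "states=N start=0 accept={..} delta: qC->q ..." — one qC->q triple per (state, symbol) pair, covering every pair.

states=2 start=0 accept={0} delta: 0a->1 0b->1 1a->0 1b->0

State merging on the prefix tree: take the shortest (then alphabetical) example prefix whose next move is undefined and point that move at state 0, else 1, else 2, ...; a target is out if some Accept/Reject pair would then sit in one state with the same input left (inseparable). If every existing state is out, open a new one.
a: 0a undefined. 0a->0: no, aa/aaa meet in 0. Open state 1: 0a->1.
b: 0b undefined. 0b->0: no, baab/aab meet in 1 with "ab" left. 0b->1: ok.
aa: 1a undefined. 1a->0: ok.
ab: 1b undefined. 1b->0: ok.
All examples now run through 2 states with every (state, symbol) defined. Accept strings end in {0}, Reject strings end in {1}; accept={0}.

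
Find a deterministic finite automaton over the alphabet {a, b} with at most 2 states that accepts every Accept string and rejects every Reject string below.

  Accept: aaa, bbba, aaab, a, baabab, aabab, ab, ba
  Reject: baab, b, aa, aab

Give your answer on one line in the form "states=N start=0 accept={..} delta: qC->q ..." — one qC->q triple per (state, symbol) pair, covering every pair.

Fold the examples into a partial DFA from state 0: repeatedly fix the first undefined (state, symbol) met by the shortest-then-alphabetical prefix, trying targets in increasing order and rejecting any under which an Accept and a Reject string meet in one state with the same remainder; add a state when all current targets are rejected. Accepting states are where Accept strings end.
a: 0a undefined. 0a->0: no, aaa/aa meet in 0. Open state 1: 0a->1.
b: 0b undefined. 0b->0: ok.
aa: 1a undefined. 1a->0: ok.
ab: 1b undefined. 1b->0: no, aaab/baab meet in 0. 1b->1: ok.
All examples now run through 2 states with every (state, symbol) defined. Accept strings end in {1}, Reject strings end in {0}; accept={1}.

states=2 start=0 accept={1} delta: 0a->1 0b->0 1a->0 1b->1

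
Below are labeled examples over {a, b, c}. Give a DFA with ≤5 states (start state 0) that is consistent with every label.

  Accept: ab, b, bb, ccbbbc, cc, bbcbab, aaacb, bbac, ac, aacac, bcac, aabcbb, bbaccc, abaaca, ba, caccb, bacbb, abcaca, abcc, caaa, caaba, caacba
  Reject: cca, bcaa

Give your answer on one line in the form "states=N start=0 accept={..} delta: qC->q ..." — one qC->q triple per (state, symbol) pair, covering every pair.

State merging on the prefix tree: take the shortest (then alphabetical) example prefix whose next move is undefined and point that move at state 0, else 1, else 2, ...; a target is out if some Accept/Reject pair would then sit in one state with the same input left (inseparable). If every existing state is out, open a new one.
a: 0a undefined. 0a->0: ok.
b: 0b undefined. 0b->0: ok.
c: 0c undefined. 0c->0: no, ab/cca meet in 0. Open state 1: 0c->1.
ca: 1a undefined. 1a->0: no, ab/bcaa meet in 0. 1a->1: no, bbac/bcaa meet in 1. Open state 2: 1a->2.
cc: 1c undefined. 1c->0: no, ab/cca meet in 0. 1c->1: no, abaaca/cca meet in 2. 1c->2: ok.
caa: 2a undefined. 2a->0: no, ab/cca meet in 0. 2a->1: no, bbac/cca meet in 1. 2a->2: no, cc/cca meet in 2. Open state 3: 2a->3.
cac: 2c undefined. 2c->0: ok.
ccb: 2b undefined. 2b->0: ok.
bacb: 1b undefined. 1b->0: ok.
caaa: 3a undefined. 3a->0: ok.
caab: 3b undefined. 3b->0: ok.
caac: 3c undefined. 3c->0: ok.
All examples now run through 4 states with every (state, symbol) defined. Accept strings end in {0,1,2}, Reject strings end in {3}; accept={0,1,2}.

states=4 start=0 accept={0,1,2} delta: 0a->0 0b->0 0c->1 1a->2 1b->0 1c->2 2a->3 2b->0 2c->0 3a->0 3b->0 3c->0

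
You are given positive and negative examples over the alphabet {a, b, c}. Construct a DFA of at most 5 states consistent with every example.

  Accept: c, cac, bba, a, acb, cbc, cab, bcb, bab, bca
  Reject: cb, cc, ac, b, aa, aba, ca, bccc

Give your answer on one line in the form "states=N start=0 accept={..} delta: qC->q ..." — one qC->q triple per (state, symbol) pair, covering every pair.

states=4 start=0 accept={0,1,3} delta: 0a->1 0b->2 0c->1 1a->2 1b->2 1c->2 2a->2 2b->0 2c->3 3a->0 3b->0 3c->1

Fold the examples into a partial DFA from state 0: repeatedly fix the first undefined (state, symbol) met by the shortest-then-alphabetical prefix, trying targets in increasing order and rejecting any under which an Accept and a Reject string meet in one state with the same remainder; add a state when all current targets are rejected. Accepting states are where Accept strings end.
a: 0a undefined. 0a->0: no, c/ac meet in 0 with "c" left. Open state 1: 0a->1.
b: 0b undefined. 0b->0: no, bcb/cb meet in 0 with "cb" left. 0b->1: no, bba/aba meet in 1 with "ba" left. Open state 2: 0b->2.
c: 0c undefined. 0c->0: no, c/cc meet in 0. 0c->1: ok.
aa: 1a undefined. 1a->0: no, cab/b meet in 2. 1a->1: no, c/aa meet in 1. 1a->2: ok.
ab: 1b undefined. 1b->0: no, c/aba meet in 1. 1b->1: no, c/cb meet in 1. 1b->2: ok.
ac: 1c undefined. 1c->0: no, acb/cb meet in 2. 1c->1: no, c/cc meet in 1. 1c->2: ok.
ba: 2a undefined. 2a->0: no, bab/cb meet in 2. 2a->1: no, c/aba meet in 1. 2a->2: ok.
bb: 2b undefined. 2b->0: ok.
bc: 2c undefined. 2c->0: no, bcb/cb meet in 2. 2c->1: no, c/bccc meet in 1. 2c->2: no, cac/cb meet in 2. Open state 3: 2c->3.
bca: 3a undefined. 3a->0: ok.
bcb: 3b undefined. 3b->0: ok.
bcc: 3c undefined. 3c->0: no, c/bccc meet in 1. 3c->1: ok.
All examples now run through 4 states with every (state, symbol) defined. Accept strings end in {0,1,3}, Reject strings end in {2}; accept={0,1,3}.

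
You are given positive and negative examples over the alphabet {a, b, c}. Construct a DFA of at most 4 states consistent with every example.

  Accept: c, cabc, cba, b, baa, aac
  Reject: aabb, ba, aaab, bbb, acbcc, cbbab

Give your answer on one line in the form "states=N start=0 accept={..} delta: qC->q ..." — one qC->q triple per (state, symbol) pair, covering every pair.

states=3 start=0 accept={1} delta: 0a->1 0b->1 0c->1 1a->0 1b->2 1c->1 2a->1 2b->0 2c->2

State merging on the prefix tree: take the shortest (then alphabetical) example prefix whose next move is undefined and point that move at state 0, else 1, else 2, ...; a target is out if some Accept/Reject pair would then sit in one state with the same input left (inseparable). If every existing state is out, open a new one.
a: 0a undefined. 0a->0: no, b/aaab meet in 0 with "b" left. Open state 1: 0a->1.
b: 0b undefined. 0b->0: no, b/bbb meet in 0. 0b->1: ok.
c: 0c undefined. 0c->0: no, cba/ba meet in 1 with "a" left. 0c->1: ok.
aa: 1a undefined. 1a->0: ok.
ac: 1c undefined. 1c->0: no, c/acbcc meet in 1. 1c->1: ok.
bb: 1b undefined. 1b->0: no, c/bbb meet in 1. 1b->1: no, c/aabb meet in 1. Open state 2: 1b->2.
bbb: 2b undefined. 2b->0: ok.
cba: 2a undefined. 2a->0: no, cba/ba meet in 0. 2a->1: ok.
acbc: 2c undefined. 2c->0: no, c/acbcc meet in 1. 2c->1: no, c/acbcc meet in 1. 2c->2: ok.
All examples now run through 3 states with every (state, symbol) defined. Accept strings end in {1}, Reject strings end in {0,2}; accept={1}.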